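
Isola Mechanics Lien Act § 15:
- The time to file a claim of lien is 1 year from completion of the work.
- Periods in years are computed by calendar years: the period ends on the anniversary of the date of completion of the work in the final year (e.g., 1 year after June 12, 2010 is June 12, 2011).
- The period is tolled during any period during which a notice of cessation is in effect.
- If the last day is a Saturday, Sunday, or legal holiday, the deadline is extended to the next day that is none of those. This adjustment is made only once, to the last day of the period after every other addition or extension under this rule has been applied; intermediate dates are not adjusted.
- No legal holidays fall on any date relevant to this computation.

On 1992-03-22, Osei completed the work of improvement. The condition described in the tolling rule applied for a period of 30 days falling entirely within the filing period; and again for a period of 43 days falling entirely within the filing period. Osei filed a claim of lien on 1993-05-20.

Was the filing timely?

1 year after 1992-03-22 is March 22, 1993.
Tolling adds 30 days: March 22, 1993 + 30 days = April 21, 1993.
Tolling adds 43 days: April 21, 1993 + 43 days = June 3, 1993.
June 3, 1993 is a Thursday and not a legal holiday, so no extension applies.
The deadline is June 3, 1993; the filing on May 20, 1993 is on or before that date.

Yes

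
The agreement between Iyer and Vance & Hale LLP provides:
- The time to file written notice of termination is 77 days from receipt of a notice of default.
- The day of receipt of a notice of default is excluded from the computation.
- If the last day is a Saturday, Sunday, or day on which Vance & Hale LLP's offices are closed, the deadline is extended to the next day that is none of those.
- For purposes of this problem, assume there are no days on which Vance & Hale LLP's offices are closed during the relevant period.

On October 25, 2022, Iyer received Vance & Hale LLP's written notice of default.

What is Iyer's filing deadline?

January 10, 2023

77 days after October 25, 2022 is January 10, 2023.
January 10, 2023 is a Tuesday and not a day on which Vance & Hale LLP's offices are closed, so no extension applies.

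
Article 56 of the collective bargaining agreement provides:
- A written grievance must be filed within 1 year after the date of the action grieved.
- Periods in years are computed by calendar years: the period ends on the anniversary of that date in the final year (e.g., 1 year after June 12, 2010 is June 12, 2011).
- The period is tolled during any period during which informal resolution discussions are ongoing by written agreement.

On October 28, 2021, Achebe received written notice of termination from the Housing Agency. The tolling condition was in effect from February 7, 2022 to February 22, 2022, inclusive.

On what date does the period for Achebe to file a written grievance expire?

November 13, 2022

1 year after October 28, 2021 is October 28, 2022.
From February 7, 2022 through February 22, 2022 inclusive is 16 days; tolling adds 16 days: October 28, 2022 + 16 days = November 13, 2022.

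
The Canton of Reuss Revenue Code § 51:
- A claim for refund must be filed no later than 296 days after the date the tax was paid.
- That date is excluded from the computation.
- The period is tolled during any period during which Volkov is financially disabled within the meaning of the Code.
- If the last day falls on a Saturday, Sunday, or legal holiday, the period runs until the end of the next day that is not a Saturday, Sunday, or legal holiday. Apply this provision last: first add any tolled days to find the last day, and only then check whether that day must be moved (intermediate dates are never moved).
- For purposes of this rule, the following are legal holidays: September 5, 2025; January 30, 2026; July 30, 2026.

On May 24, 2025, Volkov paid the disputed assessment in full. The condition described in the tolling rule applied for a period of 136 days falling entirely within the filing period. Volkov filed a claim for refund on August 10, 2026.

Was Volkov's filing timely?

296 days after May 24, 2025 is March 16, 2026.
Tolling adds 136 days: March 16, 2026 + 136 days = July 30, 2026.
July 30, 2026 is a listed holiday. The next qualifying day is July 31, 2026.
The deadline is July 31, 2026; the filing on August 10, 2026 is after that date.

No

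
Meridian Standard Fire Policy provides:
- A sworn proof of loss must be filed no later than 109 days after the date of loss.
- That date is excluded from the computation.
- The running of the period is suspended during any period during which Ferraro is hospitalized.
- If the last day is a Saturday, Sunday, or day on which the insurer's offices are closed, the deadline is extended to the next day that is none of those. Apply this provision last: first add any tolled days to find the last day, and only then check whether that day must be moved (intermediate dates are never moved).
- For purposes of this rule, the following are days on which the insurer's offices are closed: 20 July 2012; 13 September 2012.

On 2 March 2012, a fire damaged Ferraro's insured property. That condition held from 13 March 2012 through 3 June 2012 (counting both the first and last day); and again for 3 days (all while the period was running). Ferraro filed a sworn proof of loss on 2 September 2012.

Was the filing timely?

109 days after 2 March 2012 is June 19, 2012.
From March 13, 2012 through June 3, 2012 inclusive is 83 days; tolling adds 83 days: June 19, 2012 + 83 days = September 10, 2012.
Tolling adds 3 days: September 10, 2012 + 3 days = September 13, 2012.
September 13, 2012 is a listed holiday. The next qualifying day is September 14, 2012.
The deadline is September 14, 2012; the filing on September 2, 2012 is on or before that date.

Yes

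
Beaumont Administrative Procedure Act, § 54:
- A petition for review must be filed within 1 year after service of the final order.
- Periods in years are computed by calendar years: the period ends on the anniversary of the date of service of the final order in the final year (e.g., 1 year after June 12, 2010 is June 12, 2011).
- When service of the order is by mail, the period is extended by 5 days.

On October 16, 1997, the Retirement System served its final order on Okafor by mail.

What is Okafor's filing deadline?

October 21, 1998

1 year after October 16, 1997 is October 16, 1998.
Service was by mail, adding 5 days: October 16, 1998 + 5 days = October 21, 1998.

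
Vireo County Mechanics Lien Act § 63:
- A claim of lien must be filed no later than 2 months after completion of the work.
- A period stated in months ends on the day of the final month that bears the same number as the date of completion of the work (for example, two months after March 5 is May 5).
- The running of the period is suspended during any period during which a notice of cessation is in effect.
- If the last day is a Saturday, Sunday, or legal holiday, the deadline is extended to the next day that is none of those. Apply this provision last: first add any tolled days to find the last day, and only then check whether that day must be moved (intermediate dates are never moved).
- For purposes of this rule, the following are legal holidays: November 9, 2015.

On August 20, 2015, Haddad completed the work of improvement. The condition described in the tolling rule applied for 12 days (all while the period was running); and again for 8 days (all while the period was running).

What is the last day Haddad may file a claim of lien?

November 10, 2015

2 months after August 20, 2015 is October 20, 2015.
Tolling adds 12 days: October 20, 2015 + 12 days = November 1, 2015.
Tolling adds 8 days: November 1, 2015 + 8 days = November 9, 2015.
November 9, 2015 is a listed holiday. The next qualifying day is November 10, 2015.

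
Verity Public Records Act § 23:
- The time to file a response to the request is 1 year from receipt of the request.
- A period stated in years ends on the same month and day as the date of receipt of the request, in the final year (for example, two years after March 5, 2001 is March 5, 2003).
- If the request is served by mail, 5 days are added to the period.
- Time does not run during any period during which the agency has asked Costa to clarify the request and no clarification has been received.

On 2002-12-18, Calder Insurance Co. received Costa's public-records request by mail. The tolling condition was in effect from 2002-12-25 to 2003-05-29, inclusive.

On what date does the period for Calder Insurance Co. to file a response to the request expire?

1 year after 2002-12-18 is December 18, 2003.
Service was by mail, adding 5 days: December 18, 2003 + 5 days = December 23, 2003.
From December 25, 2002 through May 29, 2003 inclusive is 156 days; tolling adds 156 days: December 23, 2003 + 156 days = May 27, 2004.

May 27, 2004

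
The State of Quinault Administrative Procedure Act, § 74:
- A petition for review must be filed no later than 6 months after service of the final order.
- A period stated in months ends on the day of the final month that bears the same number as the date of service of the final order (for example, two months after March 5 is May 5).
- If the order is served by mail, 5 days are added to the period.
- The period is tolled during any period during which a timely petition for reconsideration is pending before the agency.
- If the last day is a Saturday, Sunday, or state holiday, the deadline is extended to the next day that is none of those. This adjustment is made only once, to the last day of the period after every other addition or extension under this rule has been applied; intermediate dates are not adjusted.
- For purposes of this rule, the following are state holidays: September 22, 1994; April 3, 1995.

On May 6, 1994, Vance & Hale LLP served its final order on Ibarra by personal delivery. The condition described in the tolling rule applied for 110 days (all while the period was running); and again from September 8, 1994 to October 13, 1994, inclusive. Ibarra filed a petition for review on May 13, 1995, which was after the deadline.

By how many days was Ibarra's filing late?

39 days

6 months after May 6, 1994 is November 6, 1994.
Service was not by mail, so no mail extension applies.
Tolling adds 110 days: November 6, 1994 + 110 days = February 24, 1995.
From September 8, 1994 through October 13, 1994 inclusive is 36 days; tolling adds 36 days: February 24, 1995 + 36 days = April 1, 1995.
April 1, 1995 is Saturday; April 2, 1995 is Sunday; April 3, 1995 is a listed holiday. The next qualifying day is April 4, 1995.
The deadline is April 4, 1995; from April 4, 1995 to May 13, 1995 is 39 days.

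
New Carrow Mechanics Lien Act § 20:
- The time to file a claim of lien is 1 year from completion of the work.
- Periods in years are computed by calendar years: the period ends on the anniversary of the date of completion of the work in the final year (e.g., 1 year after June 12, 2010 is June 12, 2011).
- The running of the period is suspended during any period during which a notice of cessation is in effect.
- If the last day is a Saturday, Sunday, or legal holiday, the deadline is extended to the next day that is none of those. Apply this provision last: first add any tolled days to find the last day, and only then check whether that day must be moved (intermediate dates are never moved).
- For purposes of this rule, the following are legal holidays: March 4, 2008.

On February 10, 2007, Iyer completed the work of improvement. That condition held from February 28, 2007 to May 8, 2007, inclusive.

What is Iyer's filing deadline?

April 21, 2008

1 year after February 10, 2007 is February 10, 2008.
From February 28, 2007 through May 8, 2007 inclusive is 70 days; tolling adds 70 days: February 10, 2008 + 70 days = April 20, 2008.
April 20, 2008 is Sunday. The next qualifying day is April 21, 2008.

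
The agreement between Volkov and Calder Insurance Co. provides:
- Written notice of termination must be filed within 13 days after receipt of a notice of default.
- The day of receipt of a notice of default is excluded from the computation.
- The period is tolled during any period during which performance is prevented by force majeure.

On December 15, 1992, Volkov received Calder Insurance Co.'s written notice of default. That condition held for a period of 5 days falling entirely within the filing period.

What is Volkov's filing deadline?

13 days after December 15, 1992 is December 28, 1992.
Tolling adds 5 days: December 28, 1992 + 5 days = January 2, 1993.

January 2, 1993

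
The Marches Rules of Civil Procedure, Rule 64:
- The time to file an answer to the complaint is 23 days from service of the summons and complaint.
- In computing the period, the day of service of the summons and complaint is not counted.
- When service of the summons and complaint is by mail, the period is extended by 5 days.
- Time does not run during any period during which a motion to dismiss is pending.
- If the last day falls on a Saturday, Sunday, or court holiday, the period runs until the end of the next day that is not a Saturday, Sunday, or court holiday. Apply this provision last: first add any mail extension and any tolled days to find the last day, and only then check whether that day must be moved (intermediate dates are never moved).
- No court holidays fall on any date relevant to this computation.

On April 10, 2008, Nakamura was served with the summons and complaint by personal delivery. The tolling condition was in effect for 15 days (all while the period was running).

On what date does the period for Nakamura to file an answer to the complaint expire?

May 19, 2008

23 days after April 10, 2008 is May 3, 2008.
Service was not by mail, so no mail extension applies.
Tolling adds 15 days: May 3, 2008 + 15 days = May 18, 2008.
May 18, 2008 is Sunday. The next qualifying day is May 19, 2008.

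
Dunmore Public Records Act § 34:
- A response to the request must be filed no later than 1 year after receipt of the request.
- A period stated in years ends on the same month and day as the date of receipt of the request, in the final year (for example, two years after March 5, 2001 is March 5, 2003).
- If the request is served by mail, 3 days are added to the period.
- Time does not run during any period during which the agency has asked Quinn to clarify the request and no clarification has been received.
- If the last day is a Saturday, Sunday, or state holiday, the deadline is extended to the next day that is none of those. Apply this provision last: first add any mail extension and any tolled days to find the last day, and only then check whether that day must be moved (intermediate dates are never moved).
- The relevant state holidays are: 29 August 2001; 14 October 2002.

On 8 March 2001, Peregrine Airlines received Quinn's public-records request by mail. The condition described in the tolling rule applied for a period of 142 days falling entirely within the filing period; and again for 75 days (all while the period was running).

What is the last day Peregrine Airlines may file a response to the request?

1 year after 8 March 2001 is March 8, 2002.
Service was by mail, adding 3 days: March 8, 2002 + 3 days = March 11, 2002.
Tolling adds 142 days: March 11, 2002 + 142 days = July 31, 2002.
Tolling adds 75 days: July 31, 2002 + 75 days = October 14, 2002.
October 14, 2002 is a listed holiday. The next qualifying day is October 15, 2002.

October 15, 2002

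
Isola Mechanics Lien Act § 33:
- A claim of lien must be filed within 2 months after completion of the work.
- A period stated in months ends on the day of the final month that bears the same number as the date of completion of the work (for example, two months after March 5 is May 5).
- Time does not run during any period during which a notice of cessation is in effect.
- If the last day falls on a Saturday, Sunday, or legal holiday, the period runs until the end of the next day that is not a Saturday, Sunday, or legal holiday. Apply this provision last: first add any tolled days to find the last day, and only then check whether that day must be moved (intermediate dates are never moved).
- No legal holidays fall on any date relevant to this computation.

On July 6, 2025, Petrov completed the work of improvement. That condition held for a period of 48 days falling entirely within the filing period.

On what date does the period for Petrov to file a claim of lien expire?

2 months after July 6, 2025 is September 6, 2025.
Tolling adds 48 days: September 6, 2025 + 48 days = October 24, 2025.
October 24, 2025 is a Friday and not a legal holiday, so no extension applies.

October 24, 2025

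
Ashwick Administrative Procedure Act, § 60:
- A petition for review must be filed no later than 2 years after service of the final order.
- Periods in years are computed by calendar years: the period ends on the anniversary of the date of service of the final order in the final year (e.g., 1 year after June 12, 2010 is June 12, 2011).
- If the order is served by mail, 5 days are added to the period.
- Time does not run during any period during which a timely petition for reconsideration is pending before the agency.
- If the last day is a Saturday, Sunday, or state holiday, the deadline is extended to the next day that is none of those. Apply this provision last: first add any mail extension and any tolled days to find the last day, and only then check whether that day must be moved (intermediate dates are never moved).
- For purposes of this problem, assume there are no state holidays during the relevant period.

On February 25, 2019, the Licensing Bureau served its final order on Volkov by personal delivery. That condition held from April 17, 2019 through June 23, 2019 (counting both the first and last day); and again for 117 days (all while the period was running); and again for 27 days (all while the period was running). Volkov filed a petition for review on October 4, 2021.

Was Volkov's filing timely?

2 years after February 25, 2019 is February 25, 2021.
Service was not by mail, so no mail extension applies.
From April 17, 2019 through June 23, 2019 inclusive is 68 days; tolling adds 68 days: February 25, 2021 + 68 days = May 4, 2021.
Tolling adds 117 days: May 4, 2021 + 117 days = August 29, 2021.
Tolling adds 27 days: August 29, 2021 + 27 days = September 25, 2021.
September 25, 2021 is Saturday; September 26, 2021 is Sunday. The next qualifying day is September 27, 2021.
The deadline is September 27, 2021; the filing on October 4, 2021 is after that date.

No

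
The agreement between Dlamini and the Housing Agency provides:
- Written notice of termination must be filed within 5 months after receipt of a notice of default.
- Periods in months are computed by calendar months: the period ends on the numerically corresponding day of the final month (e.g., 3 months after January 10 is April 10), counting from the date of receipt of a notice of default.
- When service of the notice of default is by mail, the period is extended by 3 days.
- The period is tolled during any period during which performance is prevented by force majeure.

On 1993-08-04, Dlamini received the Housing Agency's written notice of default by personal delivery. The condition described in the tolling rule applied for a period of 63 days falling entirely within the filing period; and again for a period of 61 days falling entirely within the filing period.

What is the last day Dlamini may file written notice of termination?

May 8, 1994

5 months after 1993-08-04 is January 4, 1994.
Service was not by mail, so no mail extension applies.
Tolling adds 63 days: January 4, 1994 + 63 days = March 8, 1994.
Tolling adds 61 days: March 8, 1994 + 61 days = May 8, 1994.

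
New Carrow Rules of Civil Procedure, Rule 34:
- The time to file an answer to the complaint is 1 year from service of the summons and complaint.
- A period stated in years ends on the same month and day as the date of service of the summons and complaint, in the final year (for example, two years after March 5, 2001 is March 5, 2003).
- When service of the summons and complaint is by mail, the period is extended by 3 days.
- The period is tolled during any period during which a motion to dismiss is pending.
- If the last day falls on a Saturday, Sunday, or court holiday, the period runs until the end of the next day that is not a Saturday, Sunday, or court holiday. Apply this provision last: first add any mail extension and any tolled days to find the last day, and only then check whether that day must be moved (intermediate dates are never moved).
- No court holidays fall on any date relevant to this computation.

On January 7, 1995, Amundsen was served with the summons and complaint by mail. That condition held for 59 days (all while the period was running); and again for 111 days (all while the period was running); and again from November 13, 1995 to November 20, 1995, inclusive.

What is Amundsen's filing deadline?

July 8, 1996

1 year after January 7, 1995 is January 7, 1996.
Service was by mail, adding 3 days: January 7, 1996 + 3 days = January 10, 1996.
Tolling adds 59 days: January 10, 1996 + 59 days = March 9, 1996.
Tolling adds 111 days: March 9, 1996 + 111 days = June 28, 1996.
From November 13, 1995 through November 20, 1995 inclusive is 8 days; tolling adds 8 days: June 28, 1996 + 8 days = July 6, 1996.
July 6, 1996 is Saturday; July 7, 1996 is Sunday. The next qualifying day is July 8, 1996.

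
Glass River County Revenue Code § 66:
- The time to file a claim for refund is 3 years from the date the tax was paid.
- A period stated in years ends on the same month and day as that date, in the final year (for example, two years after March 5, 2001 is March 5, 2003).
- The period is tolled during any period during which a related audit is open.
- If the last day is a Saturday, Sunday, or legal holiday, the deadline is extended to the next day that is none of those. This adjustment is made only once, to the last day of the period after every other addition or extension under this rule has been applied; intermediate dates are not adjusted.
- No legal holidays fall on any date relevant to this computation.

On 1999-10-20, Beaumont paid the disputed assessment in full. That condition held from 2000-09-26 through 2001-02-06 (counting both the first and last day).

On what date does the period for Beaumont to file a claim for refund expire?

3 years after 1999-10-20 is October 20, 2002.
From September 26, 2000 through February 6, 2001 inclusive is 134 days; tolling adds 134 days: October 20, 2002 + 134 days = March 3, 2003.
March 3, 2003 is a Monday and not a legal holiday, so no extension applies.

March 3, 2003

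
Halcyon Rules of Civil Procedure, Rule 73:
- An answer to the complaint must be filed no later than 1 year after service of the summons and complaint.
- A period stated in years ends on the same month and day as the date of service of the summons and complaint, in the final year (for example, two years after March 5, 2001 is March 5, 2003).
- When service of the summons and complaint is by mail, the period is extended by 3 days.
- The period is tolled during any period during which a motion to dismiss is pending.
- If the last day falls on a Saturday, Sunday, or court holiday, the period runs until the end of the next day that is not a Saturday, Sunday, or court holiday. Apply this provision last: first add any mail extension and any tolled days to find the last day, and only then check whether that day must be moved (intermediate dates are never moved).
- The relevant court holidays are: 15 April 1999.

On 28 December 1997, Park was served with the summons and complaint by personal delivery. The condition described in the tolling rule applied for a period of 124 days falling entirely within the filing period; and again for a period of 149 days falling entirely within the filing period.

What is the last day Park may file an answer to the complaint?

September 27, 1999

1 year after 28 December 1997 is December 28, 1998.
Service was not by mail, so no mail extension applies.
Tolling adds 124 days: December 28, 1998 + 124 days = May 1, 1999.
Tolling adds 149 days: May 1, 1999 + 149 days = September 27, 1999.
September 27, 1999 is a Monday and not a court holiday, so no extension applies.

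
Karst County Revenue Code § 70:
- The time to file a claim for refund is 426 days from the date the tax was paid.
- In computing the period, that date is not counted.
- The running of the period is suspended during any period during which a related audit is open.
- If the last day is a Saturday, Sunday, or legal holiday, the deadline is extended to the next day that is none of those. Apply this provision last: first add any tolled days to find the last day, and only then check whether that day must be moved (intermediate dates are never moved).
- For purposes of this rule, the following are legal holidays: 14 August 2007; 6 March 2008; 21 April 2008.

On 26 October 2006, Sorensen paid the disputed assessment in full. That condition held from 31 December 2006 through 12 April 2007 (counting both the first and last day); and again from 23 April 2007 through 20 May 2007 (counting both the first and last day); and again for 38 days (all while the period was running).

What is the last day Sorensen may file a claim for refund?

426 days after 26 October 2006 is December 26, 2007.
From December 31, 2006 through April 12, 2007 inclusive is 103 days; tolling adds 103 days: December 26, 2007 + 103 days = April 7, 2008.
From April 23, 2007 through May 20, 2007 inclusive is 28 days; tolling adds 28 days: April 7, 2008 + 28 days = May 5, 2008.
Tolling adds 38 days: May 5, 2008 + 38 days = June 12, 2008.
June 12, 2008 is a Thursday and not a legal holiday, so no extension applies.

June 12, 2008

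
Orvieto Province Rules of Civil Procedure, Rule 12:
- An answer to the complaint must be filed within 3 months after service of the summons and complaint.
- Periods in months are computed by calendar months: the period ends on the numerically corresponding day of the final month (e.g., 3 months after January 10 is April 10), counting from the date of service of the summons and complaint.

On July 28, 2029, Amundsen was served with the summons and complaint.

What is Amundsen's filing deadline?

October 28, 2029

3 months after July 28, 2029 is October 28, 2029.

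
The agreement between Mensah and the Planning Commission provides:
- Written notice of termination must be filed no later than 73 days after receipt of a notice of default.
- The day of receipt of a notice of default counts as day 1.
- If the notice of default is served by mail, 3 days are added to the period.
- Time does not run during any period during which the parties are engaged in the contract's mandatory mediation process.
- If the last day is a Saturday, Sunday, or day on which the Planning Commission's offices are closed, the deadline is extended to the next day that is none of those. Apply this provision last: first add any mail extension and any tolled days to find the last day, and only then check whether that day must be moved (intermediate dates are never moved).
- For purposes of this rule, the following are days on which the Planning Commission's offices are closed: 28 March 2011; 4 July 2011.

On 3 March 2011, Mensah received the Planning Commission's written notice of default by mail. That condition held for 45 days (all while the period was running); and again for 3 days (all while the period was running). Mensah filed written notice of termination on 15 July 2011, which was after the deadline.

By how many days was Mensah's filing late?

Counting 3 March 2011 as day 1, day 73 is May 14, 2011.
Service was by mail, adding 3 days: May 14, 2011 + 3 days = May 17, 2011.
Tolling adds 45 days: May 17, 2011 + 45 days = July 1, 2011.
Tolling adds 3 days: July 1, 2011 + 3 days = July 4, 2011.
July 4, 2011 is a listed holiday. The next qualifying day is July 5, 2011.
The deadline is July 5, 2011; from July 5, 2011 to July 15, 2011 is 10 days.

10 days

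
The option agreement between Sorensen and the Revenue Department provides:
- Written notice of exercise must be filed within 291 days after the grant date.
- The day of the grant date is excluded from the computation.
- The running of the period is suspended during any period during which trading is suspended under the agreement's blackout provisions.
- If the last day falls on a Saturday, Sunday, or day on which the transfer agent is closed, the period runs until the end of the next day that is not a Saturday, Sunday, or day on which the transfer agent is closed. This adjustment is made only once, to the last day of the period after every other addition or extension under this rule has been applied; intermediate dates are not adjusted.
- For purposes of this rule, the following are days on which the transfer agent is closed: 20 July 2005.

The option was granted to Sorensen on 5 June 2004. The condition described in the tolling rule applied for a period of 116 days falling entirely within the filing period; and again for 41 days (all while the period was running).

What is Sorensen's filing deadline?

291 days after 5 June 2004 is March 23, 2005.
Tolling adds 116 days: March 23, 2005 + 116 days = July 17, 2005.
Tolling adds 41 days: July 17, 2005 + 41 days = August 27, 2005.
August 27, 2005 is Saturday; August 28, 2005 is Sunday. The next qualifying day is August 29, 2005.

August 29, 2005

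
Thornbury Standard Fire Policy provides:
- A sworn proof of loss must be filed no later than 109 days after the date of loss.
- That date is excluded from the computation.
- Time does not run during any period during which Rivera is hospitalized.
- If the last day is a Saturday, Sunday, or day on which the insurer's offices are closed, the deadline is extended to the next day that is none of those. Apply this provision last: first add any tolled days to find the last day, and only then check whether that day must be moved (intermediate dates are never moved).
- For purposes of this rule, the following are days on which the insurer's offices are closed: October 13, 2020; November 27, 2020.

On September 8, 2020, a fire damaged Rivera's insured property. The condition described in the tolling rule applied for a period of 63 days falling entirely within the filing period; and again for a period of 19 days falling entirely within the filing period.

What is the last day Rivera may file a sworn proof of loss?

109 days after September 8, 2020 is December 26, 2020.
Tolling adds 63 days: December 26, 2020 + 63 days = February 27, 2021.
Tolling adds 19 days: February 27, 2021 + 19 days = March 18, 2021.
March 18, 2021 is a Thursday and not a day on which the insurer's offices are closed, so no extension applies.

March 18, 2021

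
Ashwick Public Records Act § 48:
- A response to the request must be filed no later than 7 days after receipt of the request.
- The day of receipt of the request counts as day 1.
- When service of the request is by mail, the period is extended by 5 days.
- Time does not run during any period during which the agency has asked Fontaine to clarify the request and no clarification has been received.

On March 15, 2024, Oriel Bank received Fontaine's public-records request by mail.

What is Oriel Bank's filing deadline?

Counting March 15, 2024 as day 1, day 7 is March 21, 2024.
Service was by mail, adding 5 days: March 21, 2024 + 5 days = March 26, 2024.

March 26, 2024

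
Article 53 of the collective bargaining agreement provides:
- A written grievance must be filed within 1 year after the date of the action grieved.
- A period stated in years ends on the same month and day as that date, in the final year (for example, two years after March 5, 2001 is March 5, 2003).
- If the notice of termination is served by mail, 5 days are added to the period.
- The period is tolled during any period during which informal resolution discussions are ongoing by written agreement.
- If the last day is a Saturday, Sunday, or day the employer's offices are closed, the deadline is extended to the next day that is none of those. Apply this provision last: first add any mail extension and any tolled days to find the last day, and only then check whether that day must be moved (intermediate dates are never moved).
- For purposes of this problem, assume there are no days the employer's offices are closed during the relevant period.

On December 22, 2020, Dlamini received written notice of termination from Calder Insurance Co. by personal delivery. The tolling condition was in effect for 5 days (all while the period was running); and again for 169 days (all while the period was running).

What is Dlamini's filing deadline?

1 year after December 22, 2020 is December 22, 2021.
Service was not by mail, so no mail extension applies.
Tolling adds 5 days: December 22, 2021 + 5 days = December 27, 2021.
Tolling adds 169 days: December 27, 2021 + 169 days = June 14, 2022.
June 14, 2022 is a Tuesday and not a day the employer's offices are closed, so no extension applies.

June 14, 2022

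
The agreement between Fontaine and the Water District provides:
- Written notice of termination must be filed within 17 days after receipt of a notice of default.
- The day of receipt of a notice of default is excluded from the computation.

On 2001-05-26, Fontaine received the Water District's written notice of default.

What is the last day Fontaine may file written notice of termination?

June 12, 2001

17 days after 2001-05-26 is June 12, 2001.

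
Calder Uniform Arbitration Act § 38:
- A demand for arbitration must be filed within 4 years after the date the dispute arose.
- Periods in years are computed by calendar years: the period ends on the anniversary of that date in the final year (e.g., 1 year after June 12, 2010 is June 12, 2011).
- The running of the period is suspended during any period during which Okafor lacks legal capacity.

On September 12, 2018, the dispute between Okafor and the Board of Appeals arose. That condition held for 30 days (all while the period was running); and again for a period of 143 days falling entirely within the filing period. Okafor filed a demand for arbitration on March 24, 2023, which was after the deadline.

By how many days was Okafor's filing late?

4 years after September 12, 2018 is September 12, 2022.
Tolling adds 30 days: September 12, 2022 + 30 days = October 12, 2022.
Tolling adds 143 days: October 12, 2022 + 143 days = March 4, 2023.
The deadline is March 4, 2023; from March 4, 2023 to March 24, 2023 is 20 days.

20 days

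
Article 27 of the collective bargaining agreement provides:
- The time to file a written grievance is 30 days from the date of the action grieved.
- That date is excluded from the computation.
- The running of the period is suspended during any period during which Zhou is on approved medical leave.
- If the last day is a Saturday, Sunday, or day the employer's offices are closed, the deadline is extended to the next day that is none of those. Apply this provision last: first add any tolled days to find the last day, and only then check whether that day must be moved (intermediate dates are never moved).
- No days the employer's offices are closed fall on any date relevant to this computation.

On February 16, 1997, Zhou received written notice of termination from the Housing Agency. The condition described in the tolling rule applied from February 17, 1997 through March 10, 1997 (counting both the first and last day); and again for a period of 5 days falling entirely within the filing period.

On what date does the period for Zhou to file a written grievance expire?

April 14, 1997

30 days after February 16, 1997 is March 18, 1997.
From February 17, 1997 through March 10, 1997 inclusive is 22 days; tolling adds 22 days: March 18, 1997 + 22 days = April 9, 1997.
Tolling adds 5 days: April 9, 1997 + 5 days = April 14, 1997.
April 14, 1997 is a Monday and not a day the employer's offices are closed, so no extension applies.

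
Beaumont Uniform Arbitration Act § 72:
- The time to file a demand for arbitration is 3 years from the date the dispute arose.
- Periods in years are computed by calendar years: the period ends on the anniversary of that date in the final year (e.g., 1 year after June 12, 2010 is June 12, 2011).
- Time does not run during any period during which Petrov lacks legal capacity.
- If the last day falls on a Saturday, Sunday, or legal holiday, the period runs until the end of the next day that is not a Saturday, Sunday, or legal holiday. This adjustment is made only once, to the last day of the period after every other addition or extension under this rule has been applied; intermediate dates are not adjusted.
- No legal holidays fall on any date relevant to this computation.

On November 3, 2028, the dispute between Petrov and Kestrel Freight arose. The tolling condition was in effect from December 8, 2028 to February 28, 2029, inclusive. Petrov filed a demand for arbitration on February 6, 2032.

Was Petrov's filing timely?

No

3 years after November 3, 2028 is November 3, 2031.
From December 8, 2028 through February 28, 2029 inclusive is 83 days; tolling adds 83 days: November 3, 2031 + 83 days = January 25, 2032.
January 25, 2032 is Sunday. The next qualifying day is January 26, 2032.
The deadline is January 26, 2032; the filing on February 6, 2032 is after that date.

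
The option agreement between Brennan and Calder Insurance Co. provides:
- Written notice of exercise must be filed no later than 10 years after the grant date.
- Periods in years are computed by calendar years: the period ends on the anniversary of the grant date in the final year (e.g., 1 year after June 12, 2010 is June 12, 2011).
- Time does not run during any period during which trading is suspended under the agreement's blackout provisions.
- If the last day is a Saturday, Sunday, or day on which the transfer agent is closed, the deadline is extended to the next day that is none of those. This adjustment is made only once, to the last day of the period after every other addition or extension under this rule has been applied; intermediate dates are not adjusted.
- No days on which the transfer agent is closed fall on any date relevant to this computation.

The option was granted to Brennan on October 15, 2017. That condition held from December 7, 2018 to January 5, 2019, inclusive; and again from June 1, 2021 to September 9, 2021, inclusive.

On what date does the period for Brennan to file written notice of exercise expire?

February 23, 2028

10 years after October 15, 2017 is October 15, 2027.
From December 7, 2018 through January 5, 2019 inclusive is 30 days; tolling adds 30 days: October 15, 2027 + 30 days = November 14, 2027.
From June 1, 2021 through September 9, 2021 inclusive is 101 days; tolling adds 101 days: November 14, 2027 + 101 days = February 23, 2028.
February 23, 2028 is a Wednesday and not a day on which the transfer agent is closed, so no extension applies.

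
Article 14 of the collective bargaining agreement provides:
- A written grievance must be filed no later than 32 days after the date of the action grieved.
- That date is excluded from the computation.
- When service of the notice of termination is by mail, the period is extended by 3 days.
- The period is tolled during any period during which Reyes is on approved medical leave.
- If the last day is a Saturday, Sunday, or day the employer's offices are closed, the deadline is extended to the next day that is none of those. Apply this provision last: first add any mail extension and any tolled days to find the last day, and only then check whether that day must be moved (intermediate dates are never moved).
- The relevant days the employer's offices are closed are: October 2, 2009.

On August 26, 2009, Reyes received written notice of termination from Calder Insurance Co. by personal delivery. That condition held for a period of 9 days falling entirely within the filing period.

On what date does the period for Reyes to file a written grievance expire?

32 days after August 26, 2009 is September 27, 2009.
Service was not by mail, so no mail extension applies.
Tolling adds 9 days: September 27, 2009 + 9 days = October 6, 2009.
October 6, 2009 is a Tuesday and not a day the employer's offices are closed, so no extension applies.

October 6, 2009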